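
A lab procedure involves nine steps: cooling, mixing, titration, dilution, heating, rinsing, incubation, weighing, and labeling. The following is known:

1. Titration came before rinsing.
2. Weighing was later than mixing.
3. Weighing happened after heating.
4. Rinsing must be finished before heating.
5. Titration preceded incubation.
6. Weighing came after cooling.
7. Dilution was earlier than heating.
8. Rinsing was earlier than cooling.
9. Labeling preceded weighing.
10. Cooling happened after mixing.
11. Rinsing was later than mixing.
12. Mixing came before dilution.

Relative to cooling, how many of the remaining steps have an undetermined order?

4

Forced before cooling: mixing, rinsing, and titration; forced after cooling: weighing.
That leaves dilution, heating, incubation, and labeling with no forced order relative to cooling — 4.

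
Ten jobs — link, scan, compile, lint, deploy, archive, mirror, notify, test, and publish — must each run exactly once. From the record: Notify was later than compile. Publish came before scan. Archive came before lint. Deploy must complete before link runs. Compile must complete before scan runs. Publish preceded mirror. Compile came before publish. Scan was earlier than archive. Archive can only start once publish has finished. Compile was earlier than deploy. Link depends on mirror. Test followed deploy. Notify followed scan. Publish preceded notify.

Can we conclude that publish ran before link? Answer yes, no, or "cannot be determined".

yes

Chain the constraints: publish → mirror → link. Each link is directly stated, so publish comes before link.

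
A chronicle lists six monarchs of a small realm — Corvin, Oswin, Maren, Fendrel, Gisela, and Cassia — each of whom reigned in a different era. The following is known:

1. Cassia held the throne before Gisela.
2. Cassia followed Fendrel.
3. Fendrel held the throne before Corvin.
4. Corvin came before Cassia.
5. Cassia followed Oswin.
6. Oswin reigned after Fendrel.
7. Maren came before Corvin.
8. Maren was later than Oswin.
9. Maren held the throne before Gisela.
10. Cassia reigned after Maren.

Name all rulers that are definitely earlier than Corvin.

Directly stated before Corvin: Fendrel and Maren.
Oswin reaches Corvin via Oswin → Maren → Corvin.
No chain forces Cassia (or any of the others) ahead of Corvin.

Fendrel, Maren, Oswin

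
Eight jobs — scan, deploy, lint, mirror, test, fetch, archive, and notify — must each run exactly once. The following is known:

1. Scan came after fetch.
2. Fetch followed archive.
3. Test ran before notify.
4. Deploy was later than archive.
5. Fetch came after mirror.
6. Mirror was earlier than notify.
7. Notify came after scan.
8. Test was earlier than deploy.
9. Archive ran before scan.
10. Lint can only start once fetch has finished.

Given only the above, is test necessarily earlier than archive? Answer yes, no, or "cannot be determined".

No chain of stated constraints runs from test to archive, and none runs from archive to test either.
So the relative order of test and archive is not fixed by the given facts.

cannot be determined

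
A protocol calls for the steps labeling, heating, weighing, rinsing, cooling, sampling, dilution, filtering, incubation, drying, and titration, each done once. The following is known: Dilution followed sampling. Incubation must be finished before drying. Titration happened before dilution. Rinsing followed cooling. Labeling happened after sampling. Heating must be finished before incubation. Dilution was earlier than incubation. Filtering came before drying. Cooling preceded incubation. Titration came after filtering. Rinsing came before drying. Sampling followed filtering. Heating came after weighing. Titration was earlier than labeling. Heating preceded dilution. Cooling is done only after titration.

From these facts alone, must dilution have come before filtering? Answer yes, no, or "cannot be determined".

Tracing the constraints gives filtering → titration → dilution, so filtering must come before dilution.
That means dilution cannot be before filtering.

no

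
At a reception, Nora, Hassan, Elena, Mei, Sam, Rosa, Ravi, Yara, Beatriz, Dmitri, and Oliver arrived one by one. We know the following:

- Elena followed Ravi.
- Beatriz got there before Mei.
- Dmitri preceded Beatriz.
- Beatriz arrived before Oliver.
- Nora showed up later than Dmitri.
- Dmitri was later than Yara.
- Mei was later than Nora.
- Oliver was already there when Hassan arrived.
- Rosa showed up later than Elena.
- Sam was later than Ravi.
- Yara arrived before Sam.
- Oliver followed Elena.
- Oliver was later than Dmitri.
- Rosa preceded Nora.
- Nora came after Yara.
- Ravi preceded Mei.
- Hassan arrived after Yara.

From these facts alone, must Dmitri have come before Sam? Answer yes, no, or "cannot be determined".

No chain of stated constraints runs from Dmitri to Sam, and none runs from Sam to Dmitri either.
So the relative order of Dmitri and Sam is not fixed by the given facts.

cannot be determined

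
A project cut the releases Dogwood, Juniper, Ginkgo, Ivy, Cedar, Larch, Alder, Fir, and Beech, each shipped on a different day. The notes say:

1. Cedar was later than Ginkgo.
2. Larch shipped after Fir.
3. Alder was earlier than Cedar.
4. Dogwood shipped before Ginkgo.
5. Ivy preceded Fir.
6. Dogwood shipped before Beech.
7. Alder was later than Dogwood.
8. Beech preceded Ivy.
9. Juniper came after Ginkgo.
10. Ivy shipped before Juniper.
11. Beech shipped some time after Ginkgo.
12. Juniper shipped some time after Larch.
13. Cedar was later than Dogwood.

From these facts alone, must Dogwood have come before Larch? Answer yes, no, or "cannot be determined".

Chain the constraints: Dogwood → Beech → Ivy → Fir → Larch. Each link is directly stated, so Dogwood comes before Larch.

yes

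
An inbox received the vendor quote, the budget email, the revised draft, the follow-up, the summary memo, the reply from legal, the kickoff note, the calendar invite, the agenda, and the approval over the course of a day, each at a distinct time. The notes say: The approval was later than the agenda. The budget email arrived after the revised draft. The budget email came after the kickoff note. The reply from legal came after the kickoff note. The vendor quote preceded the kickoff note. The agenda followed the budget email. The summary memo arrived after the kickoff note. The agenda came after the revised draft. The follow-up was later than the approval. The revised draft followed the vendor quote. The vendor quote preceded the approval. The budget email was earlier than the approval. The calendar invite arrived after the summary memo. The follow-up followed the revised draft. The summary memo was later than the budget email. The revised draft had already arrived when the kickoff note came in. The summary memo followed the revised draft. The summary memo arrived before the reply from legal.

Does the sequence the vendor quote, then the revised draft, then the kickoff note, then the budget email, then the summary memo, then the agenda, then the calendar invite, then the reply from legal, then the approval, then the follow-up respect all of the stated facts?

Check each stated constraint against the proposed order — e.g. the vendor quote is ahead of the approval; the revised draft is ahead of the follow-up. Every pair is in the required order; nothing is violated.

yes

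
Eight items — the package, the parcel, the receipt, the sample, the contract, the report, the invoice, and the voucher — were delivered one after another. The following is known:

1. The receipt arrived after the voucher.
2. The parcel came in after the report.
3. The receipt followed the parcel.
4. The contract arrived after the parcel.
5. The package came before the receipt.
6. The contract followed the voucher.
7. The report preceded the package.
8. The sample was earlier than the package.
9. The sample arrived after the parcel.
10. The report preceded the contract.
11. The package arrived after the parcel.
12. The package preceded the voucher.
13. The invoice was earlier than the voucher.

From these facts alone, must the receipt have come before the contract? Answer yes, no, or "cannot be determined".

No chain of stated constraints runs from the receipt to the contract, and none runs from the contract to the receipt either.
So the relative order of the receipt and the contract is not fixed by the given facts.

cannot be determined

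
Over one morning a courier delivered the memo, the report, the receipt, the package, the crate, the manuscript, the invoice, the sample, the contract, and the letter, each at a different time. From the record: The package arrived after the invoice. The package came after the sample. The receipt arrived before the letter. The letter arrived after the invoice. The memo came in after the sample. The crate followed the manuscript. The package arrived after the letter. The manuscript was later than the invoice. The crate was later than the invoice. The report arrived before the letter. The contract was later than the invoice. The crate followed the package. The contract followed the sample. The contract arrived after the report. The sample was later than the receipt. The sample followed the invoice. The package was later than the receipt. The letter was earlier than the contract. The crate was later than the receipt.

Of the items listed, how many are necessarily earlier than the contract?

5

Directly stated before the contract: the invoice, the letter, the report, and the sample.
The receipt reaches the contract via the receipt → the sample → the contract.
No chain forces the package (or any of the others) ahead of the contract.
That's the invoice, the letter, the receipt, the report, and the sample — 5 in all.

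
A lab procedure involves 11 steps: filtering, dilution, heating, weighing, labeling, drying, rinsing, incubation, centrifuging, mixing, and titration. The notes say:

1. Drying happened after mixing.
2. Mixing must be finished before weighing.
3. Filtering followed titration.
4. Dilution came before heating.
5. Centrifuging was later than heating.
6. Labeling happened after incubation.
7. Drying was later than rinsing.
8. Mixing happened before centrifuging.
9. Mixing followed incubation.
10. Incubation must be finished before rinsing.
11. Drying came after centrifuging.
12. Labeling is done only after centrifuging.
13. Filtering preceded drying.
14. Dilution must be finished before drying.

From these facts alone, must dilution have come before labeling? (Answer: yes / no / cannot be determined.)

Chain the constraints: dilution → heating → centrifuging → labeling. Each link is directly stated, so dilution comes before labeling.

yes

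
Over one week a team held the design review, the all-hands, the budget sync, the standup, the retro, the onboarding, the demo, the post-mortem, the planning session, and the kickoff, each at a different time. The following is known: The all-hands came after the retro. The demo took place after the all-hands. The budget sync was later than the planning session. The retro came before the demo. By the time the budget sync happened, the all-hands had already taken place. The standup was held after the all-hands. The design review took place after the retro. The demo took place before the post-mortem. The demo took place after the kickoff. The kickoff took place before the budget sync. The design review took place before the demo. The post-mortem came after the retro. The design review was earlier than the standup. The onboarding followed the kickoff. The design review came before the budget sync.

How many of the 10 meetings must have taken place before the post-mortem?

5

Directly stated before the post-mortem: the demo and the retro.
The all-hands reaches the post-mortem via the all-hands → the demo → the post-mortem.
The design review reaches the post-mortem via the design review → the demo → the post-mortem.
The kickoff reaches the post-mortem via the kickoff → the demo → the post-mortem.
No chain forces the budget sync (or any of the others) ahead of the post-mortem.
That's the all-hands, the demo, the design review, the kickoff, and the retro — 5 in all.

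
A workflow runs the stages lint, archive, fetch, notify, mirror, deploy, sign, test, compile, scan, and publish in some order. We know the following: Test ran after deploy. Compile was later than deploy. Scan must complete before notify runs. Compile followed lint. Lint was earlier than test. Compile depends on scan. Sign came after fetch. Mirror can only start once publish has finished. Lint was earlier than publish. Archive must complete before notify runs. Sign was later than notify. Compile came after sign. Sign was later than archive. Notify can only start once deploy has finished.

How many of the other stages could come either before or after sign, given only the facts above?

4

Forced before sign: archive, deploy, fetch, notify, and scan; forced after sign: compile.
That leaves lint, mirror, publish, and test with no forced order relative to sign — 4.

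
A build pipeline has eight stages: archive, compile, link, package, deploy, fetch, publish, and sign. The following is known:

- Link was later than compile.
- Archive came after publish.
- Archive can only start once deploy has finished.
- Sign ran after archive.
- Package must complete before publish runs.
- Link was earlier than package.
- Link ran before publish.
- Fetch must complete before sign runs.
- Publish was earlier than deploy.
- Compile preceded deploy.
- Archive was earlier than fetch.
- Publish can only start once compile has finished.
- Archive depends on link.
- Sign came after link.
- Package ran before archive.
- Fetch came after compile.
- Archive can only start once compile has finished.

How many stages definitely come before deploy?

4

Directly stated before deploy: compile and publish.
Link reaches deploy via link → publish → deploy.
Package reaches deploy via package → publish → deploy.
No chain forces archive (or any of the others) ahead of deploy.
That's compile, link, package, and publish — 4 in all.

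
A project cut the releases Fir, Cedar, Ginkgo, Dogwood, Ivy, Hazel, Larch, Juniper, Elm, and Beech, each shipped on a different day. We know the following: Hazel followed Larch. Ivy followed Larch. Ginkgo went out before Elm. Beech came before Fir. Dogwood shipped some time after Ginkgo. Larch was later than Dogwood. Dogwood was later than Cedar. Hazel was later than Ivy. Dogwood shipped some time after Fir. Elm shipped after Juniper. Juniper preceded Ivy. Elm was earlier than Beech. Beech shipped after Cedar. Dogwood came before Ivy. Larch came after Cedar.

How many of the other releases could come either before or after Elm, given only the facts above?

1

Forced before Elm: Ginkgo and Juniper; forced after Elm: Beech, Dogwood, Fir, Hazel, Ivy, and Larch.
That leaves Cedar with no forced order relative to Elm — 1.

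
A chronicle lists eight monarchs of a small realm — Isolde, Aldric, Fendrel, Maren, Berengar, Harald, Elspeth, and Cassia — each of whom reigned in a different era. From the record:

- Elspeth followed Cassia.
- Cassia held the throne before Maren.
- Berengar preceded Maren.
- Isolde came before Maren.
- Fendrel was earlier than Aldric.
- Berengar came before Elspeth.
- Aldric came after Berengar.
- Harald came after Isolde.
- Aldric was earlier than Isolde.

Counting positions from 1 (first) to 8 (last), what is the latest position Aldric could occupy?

5

Aldric must come before Harald, Isolde, and Maren — 3 rulers forced after them.
Everything else can be placed before Aldric in some valid order, so Aldric can sit as late as position 8 − 3 = 5.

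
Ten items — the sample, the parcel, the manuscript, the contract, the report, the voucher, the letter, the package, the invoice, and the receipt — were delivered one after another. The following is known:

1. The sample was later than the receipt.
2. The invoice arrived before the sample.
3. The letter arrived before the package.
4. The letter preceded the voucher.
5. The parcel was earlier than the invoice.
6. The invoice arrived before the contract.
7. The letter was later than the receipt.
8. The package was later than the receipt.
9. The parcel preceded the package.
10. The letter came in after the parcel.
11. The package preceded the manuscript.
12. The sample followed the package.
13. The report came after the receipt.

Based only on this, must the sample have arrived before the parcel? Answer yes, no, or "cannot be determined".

no

Tracing the constraints gives the parcel → the package → the sample, so the parcel must come before the sample.
That means the sample cannot be before the parcel.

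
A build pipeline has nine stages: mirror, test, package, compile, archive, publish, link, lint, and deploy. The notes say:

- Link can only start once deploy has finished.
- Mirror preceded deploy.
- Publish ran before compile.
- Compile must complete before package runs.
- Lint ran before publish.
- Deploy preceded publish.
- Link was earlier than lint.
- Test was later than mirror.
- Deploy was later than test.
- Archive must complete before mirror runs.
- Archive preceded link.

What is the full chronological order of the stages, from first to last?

The constraints fix every adjacent pair, so only one ordering works:
archive → mirror → test → deploy → link → lint → publish → compile → package.

archive, mirror, test, deploy, link, lint, publish, compile, package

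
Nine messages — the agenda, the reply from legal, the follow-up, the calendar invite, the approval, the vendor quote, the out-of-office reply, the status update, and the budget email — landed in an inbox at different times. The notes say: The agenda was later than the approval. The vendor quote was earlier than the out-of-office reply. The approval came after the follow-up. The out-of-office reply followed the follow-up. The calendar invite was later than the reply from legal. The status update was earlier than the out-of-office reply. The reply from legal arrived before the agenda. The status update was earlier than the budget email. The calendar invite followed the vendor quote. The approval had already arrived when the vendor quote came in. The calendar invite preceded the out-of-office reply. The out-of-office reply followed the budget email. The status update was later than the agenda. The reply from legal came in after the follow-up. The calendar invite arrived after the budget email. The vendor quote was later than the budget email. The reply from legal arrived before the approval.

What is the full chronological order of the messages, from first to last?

The constraints fix every adjacent pair, so only one ordering works:
the follow-up → the reply from legal → the approval → the agenda → the status update → the budget email → the vendor quote → the calendar invite → the out-of-office reply.

the follow-up, the reply from legal, the approval, the agenda, the status update, the budget email, the vendor quote, the calendar invite, the out-of-office reply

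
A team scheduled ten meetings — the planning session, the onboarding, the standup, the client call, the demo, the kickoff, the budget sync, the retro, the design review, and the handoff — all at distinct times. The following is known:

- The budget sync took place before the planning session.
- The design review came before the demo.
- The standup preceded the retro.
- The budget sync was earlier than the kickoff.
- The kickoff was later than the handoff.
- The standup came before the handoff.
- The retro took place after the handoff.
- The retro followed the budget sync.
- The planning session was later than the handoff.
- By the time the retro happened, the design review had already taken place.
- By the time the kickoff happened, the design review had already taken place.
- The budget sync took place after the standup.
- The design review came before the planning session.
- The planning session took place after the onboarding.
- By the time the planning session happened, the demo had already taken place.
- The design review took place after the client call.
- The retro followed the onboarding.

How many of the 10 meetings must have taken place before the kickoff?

Directly stated before the kickoff: the budget sync, the design review, and the handoff.
The client call reaches the kickoff via the client call → the design review → the kickoff.
The standup reaches the kickoff via the standup → the handoff → the kickoff.
No chain forces the onboarding (or any of the others) ahead of the kickoff.
That's the budget sync, the client call, the design review, the handoff, and the standup — 5 in all.

5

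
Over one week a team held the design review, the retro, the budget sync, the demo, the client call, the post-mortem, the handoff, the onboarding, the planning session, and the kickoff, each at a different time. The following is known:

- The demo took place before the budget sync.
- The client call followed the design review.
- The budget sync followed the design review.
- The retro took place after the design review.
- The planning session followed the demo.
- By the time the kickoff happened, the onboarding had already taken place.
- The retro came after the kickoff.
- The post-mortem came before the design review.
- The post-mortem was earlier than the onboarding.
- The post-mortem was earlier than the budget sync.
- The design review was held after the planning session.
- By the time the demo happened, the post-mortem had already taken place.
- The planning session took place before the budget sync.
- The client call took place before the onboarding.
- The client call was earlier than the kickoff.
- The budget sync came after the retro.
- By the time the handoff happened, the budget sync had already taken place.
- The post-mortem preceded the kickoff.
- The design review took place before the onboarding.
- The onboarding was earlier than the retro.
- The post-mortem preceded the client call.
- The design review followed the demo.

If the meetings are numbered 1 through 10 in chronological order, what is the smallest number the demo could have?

2

The post-mortem must come before the demo — 1 forced predecessor.
Nothing else is forced ahead of the demo, so its earliest slot is position 1 + 1 = 2.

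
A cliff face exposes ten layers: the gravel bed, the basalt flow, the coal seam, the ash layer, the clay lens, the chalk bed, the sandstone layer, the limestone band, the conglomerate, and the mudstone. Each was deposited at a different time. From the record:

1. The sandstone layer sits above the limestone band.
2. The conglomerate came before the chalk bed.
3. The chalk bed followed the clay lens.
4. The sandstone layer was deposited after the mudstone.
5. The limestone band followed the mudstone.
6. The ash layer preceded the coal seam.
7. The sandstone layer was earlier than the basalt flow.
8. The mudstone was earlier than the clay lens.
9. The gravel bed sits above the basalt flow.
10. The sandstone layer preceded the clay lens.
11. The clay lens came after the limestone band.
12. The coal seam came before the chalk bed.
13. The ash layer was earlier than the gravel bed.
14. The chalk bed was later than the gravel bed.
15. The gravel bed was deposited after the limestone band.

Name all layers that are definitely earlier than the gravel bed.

Directly stated before the gravel bed: the ash layer, the basalt flow, and the limestone band.
The mudstone reaches the gravel bed via the mudstone → the limestone band → the gravel bed.
The sandstone layer reaches the gravel bed via the sandstone layer → the basalt flow → the gravel bed.
No chain forces the clay lens (or any of the others) ahead of the gravel bed.

the ash layer, the basalt flow, the limestone band, the mudstone, the sandstone layer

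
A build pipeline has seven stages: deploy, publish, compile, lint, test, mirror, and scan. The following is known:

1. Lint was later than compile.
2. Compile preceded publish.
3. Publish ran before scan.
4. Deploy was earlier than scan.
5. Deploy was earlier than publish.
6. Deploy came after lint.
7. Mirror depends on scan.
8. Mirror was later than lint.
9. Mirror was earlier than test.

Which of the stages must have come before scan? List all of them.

compile, deploy, lint, publish

Directly stated before scan: deploy and publish.
Compile reaches scan via compile → publish → scan.
Lint reaches scan via lint → deploy → scan.
No chain forces mirror (or any of the others) ahead of scan.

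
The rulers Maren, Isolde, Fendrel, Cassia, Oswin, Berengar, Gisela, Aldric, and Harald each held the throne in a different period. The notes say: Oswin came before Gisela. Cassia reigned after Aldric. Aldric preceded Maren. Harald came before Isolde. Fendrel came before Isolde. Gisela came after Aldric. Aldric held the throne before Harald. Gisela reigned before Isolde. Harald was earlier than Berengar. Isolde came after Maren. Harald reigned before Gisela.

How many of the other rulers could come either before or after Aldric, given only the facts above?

2

Forced after Aldric: Berengar, Cassia, Gisela, Harald, Isolde, and Maren.
That leaves Fendrel and Oswin with no forced order relative to Aldric — 2.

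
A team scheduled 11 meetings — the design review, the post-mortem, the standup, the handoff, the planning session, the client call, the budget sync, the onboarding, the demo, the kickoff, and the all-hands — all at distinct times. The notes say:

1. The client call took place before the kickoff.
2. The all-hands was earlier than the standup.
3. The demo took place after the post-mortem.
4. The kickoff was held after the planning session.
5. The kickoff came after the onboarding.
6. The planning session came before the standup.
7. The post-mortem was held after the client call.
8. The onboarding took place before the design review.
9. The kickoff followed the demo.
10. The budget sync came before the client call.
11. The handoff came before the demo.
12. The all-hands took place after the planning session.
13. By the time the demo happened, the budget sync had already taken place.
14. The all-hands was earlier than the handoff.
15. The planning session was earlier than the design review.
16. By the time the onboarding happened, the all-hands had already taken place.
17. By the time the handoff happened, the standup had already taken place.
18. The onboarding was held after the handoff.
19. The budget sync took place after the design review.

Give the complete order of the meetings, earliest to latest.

the planning session, the all-hands, the standup, the handoff, the onboarding, the design review, the budget sync, the client call, the post-mortem, the demo, the kickoff

The constraints fix every adjacent pair, so only one ordering works:
the planning session → the all-hands → the standup → the handoff → the onboarding → the design review → the budget sync → the client call → the post-mortem → the demo → the kickoff.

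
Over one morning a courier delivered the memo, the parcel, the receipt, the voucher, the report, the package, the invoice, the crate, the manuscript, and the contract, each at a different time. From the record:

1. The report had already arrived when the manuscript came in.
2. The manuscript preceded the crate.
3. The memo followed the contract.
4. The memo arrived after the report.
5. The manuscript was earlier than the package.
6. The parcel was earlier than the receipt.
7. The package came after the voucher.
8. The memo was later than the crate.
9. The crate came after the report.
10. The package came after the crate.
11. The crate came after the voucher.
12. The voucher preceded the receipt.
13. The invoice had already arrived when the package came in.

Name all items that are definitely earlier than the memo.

Directly stated before the memo: the contract, the crate, and the report.
The manuscript reaches the memo via the manuscript → the crate → the memo.
The voucher reaches the memo via the voucher → the crate → the memo.

the contract, the crate, the manuscript, the report, the voucher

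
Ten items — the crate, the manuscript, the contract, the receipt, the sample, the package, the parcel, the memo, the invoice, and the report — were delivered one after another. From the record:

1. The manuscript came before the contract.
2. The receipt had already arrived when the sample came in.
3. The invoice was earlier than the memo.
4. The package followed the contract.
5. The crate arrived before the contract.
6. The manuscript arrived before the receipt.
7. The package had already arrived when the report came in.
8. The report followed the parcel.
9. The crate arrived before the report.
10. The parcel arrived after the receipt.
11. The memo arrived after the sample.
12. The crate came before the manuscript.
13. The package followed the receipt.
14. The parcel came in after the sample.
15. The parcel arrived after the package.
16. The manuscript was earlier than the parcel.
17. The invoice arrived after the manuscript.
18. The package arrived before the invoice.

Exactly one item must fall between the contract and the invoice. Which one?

Tracing the constraints gives the contract → the package → the invoice, so the package sits after the contract and before the invoice.
No other item is forced both after the contract and before the invoice.

the package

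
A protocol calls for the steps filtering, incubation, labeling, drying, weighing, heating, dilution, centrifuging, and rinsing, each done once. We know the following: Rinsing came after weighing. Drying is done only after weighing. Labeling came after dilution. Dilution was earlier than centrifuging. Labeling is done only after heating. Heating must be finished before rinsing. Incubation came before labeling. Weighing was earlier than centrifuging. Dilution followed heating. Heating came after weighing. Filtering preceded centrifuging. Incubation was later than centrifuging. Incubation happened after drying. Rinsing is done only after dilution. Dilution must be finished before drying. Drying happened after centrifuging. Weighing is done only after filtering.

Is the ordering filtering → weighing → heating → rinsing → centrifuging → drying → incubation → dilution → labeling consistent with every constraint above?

The constraints require dilution before centrifuging, but in the proposed sequence centrifuging appears ahead of dilution. That one violation is enough.

no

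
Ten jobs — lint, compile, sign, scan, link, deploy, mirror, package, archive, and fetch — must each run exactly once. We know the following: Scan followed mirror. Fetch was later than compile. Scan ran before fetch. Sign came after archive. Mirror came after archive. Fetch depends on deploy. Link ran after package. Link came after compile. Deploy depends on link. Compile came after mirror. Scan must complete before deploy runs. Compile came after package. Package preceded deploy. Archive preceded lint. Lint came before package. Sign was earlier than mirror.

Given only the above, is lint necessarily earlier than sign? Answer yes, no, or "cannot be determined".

No chain of stated constraints runs from lint to sign, and none runs from sign to lint either.
So the relative order of lint and sign is not fixed by the given facts.

cannot be determined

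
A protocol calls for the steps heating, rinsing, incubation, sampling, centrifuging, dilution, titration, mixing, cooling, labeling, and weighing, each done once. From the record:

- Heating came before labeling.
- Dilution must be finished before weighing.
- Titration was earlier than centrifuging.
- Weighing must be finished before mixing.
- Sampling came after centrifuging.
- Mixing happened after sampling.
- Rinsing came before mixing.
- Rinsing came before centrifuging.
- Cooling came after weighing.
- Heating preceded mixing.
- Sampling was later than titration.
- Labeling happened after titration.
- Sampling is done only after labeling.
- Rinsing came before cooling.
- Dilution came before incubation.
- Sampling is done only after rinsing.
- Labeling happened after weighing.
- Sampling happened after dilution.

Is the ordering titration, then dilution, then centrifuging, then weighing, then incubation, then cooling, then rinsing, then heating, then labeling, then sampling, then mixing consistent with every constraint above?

The constraints require rinsing before centrifuging, but in the proposed sequence centrifuging appears ahead of rinsing. That one violation is enough.

no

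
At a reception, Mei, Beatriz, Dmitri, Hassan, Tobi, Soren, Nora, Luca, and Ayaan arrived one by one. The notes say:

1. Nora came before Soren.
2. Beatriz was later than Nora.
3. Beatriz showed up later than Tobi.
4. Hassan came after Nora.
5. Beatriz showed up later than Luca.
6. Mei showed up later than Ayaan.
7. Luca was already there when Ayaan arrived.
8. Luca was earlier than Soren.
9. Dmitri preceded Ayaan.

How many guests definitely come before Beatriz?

3

Directly stated before Beatriz: Luca, Nora, and Tobi.
No chain forces Hassan (or any of the others) ahead of Beatriz.
That's Luca, Nora, and Tobi — 3 in all.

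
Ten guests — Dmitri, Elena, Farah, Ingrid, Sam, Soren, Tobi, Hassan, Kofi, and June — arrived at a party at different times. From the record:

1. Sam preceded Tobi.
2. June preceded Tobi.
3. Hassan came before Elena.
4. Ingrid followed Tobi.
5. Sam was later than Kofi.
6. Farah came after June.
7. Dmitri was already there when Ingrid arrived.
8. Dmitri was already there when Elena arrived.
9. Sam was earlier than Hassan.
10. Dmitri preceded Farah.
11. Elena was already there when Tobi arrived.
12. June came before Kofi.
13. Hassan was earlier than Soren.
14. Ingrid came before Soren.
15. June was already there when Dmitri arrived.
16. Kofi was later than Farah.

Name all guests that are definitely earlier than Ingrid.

Directly stated before Ingrid: Dmitri and Tobi.
Elena reaches Ingrid via Elena → Tobi → Ingrid.
Farah reaches Ingrid via Farah → Kofi → Sam → Tobi → Ingrid.
Hassan reaches Ingrid via Hassan → Elena → Tobi → Ingrid.
Likewise June, Kofi, and Sam each reach Ingrid by chaining the stated constraints.

Dmitri, Elena, Farah, Hassan, June, Kofi, Sam, Tobi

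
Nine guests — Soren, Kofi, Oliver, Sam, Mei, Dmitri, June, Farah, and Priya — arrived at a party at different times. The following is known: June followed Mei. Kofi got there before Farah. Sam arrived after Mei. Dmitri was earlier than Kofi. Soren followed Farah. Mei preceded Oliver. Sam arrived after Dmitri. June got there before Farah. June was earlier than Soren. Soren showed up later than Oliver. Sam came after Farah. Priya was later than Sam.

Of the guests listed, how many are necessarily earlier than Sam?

Directly stated before Sam: Dmitri, Farah, and Mei.
June reaches Sam via June → Farah → Sam.
Kofi reaches Sam via Kofi → Farah → Sam.
That's Dmitri, Farah, June, Kofi, and Mei — 5 in all.

5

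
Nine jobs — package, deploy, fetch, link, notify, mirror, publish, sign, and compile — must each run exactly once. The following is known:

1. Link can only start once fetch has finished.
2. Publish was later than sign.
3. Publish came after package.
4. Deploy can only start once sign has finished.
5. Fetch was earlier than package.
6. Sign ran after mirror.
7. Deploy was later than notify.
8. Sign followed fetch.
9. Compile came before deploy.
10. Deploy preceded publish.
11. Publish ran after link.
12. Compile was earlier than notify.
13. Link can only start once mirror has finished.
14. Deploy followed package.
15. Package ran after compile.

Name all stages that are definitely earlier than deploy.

Directly stated before deploy: compile, notify, package, and sign.
Fetch reaches deploy via fetch → sign → deploy.
Mirror reaches deploy via mirror → sign → deploy.
No chain forces publish (or any of the others) ahead of deploy.

compile, fetch, mirror, notify, package, sign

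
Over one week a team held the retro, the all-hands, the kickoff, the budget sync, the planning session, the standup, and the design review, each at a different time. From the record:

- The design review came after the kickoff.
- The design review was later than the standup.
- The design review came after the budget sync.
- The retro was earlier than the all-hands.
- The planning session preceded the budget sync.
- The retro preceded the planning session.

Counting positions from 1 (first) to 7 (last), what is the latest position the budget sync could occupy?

The budget sync must come before the design review — 1 meeting forced after it.
Everything else can be placed before the budget sync in some valid order, so the budget sync can sit as late as position 7 − 1 = 6.

6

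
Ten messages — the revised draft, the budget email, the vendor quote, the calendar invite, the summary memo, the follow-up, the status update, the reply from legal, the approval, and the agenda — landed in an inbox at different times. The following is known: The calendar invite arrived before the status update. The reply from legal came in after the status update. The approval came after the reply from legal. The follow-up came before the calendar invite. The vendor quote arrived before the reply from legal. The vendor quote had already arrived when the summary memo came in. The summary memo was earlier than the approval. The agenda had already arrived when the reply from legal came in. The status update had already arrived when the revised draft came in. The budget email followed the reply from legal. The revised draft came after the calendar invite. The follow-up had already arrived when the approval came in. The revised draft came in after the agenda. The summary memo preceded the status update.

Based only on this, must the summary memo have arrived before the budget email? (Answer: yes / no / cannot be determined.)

yes

Chain the constraints: the summary memo → the status update → the reply from legal → the budget email. Each link is directly stated, so the summary memo comes before the budget email.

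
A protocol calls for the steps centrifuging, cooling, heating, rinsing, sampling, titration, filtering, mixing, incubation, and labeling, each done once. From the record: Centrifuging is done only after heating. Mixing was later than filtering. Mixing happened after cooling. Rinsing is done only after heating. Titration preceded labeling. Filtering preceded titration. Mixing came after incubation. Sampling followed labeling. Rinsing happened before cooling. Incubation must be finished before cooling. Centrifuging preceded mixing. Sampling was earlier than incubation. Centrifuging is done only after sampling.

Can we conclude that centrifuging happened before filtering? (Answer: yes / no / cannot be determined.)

no

Tracing the constraints gives filtering → titration → labeling → sampling → centrifuging, so filtering must come before centrifuging.
That means centrifuging cannot be before filtering.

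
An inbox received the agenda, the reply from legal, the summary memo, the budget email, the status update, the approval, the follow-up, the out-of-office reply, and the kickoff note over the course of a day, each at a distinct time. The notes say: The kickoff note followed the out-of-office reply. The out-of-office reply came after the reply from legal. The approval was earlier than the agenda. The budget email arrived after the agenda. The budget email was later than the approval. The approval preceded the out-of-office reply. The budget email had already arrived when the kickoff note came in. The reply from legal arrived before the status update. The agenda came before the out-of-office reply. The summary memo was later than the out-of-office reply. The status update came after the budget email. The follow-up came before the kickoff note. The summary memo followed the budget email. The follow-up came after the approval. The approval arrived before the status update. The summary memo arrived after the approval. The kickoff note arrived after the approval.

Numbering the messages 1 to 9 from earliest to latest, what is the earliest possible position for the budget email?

3

The agenda and the approval must both come before the budget email — 2 forced predecessors.
Nothing else is forced ahead of the budget email, so its earliest slot is position 2 + 1 = 3.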